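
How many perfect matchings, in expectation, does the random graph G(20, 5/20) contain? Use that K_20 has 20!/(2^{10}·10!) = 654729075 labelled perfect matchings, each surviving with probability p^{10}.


K_20 has 20!/(2^{10}·10!) = 654729075 labelled perfect matchings.
For each such perfect matching H, let X_H = 1 if all 10 edges of H are present in G. Then P[X_H = 1] = p^{10} = (1/4)^{10} = 1/1048576.
By linearity: E[X] = Σ_H E[X_H] = 654729075 · p^{10} = 654729075 · 1/1048576 = 654729075/1048576.
Numerically: E[X] ≈ 624.4.

E[X] = 654729075 · (1/4)^{10} = 654729075/1048576 ≈ 624.4.


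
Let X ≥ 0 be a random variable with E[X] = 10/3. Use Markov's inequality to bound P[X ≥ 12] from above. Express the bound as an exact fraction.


μ = E[X] = 10/3, a = 12.
Markov: P[X ≥ 12] ≤ μ/a = (10/3)/12 = 5/18.
Numerically: ≈ 0.278.
(Since a = 12 > μ = 3.333, the bound 5/18 is < 1 and informative.)

P[X ≥ 12] ≤ 5/18 ≈ 0.278.


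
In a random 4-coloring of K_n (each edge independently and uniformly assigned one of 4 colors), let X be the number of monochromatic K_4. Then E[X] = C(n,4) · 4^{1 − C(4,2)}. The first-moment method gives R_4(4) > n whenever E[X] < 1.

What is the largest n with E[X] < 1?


We need C(n, 4) · 4^{1 − 6} < 1, i.e. C(n, 4) < 4^{6 − 1} = 1024.
Check values of n near the boundary:
  n = 9: C(9, 4) = 126; 126 < 1024? YES
  n = 10: C(10, 4) = 210; 210 < 1024? YES
  n = 11: C(11, 4) = 330; 330 < 1024? YES
  n = 12: C(12, 4) = 495; 495 < 1024? YES
  n = 13: C(13, 4) = 715; 715 < 1024? YES
  n = 14: C(14, 4) = 1001; 1001 < 1024? YES
  n = 15: C(15, 4) = 1365; 1365 < 1024? NO
  n = 16: C(16, 4) = 1820; 1820 < 1024? NO
  n = 17: C(17, 4) = 2380; 2380 < 1024? NO
The largest n with C(n, 4) < 1024 is n = 14 (where E[X] = 1001/1024 ≈ 0.9775391). Hence R_4(4) > 14, i.e. R_4(4) ≥ 15.

Largest n = 14; hence R_4(4) > 14.


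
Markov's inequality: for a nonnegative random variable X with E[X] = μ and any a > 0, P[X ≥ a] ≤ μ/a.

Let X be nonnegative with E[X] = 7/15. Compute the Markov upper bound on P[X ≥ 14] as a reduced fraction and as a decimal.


μ = E[X] = 7/15, a = 14.
Markov: P[X ≥ 14] ≤ μ/a = (7/15)/14 = 1/30.
Numerically: ≈ 0.03333.
(Since a = 14 > μ = 0.46667, the bound 1/30 is < 1 and informative.)

P[X ≥ 14] ≤ 1/30 ≈ 0.03333.


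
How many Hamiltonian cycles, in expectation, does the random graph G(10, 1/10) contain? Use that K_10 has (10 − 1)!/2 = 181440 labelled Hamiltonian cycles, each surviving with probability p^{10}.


K_10 has (10 − 1)!/2 = 181440 labelled Hamiltonian cycles.
For each such Hamiltonian cycle H, let X_H = 1 if all 10 edges of H are present in G. Then P[X_H = 1] = p^{10} = (1/10)^{10} = 1/10000000000.
Summing the indicators: E[X] = Σ_H E[X_H] = 181440 · p^{10} = 181440 · 1/10000000000 = 567/31250000.
Numerically: E[X] ≈ 1.81e-05.

E[X] = 181440 · (1/10)^{10} = 567/31250000 ≈ 1.81e-05.


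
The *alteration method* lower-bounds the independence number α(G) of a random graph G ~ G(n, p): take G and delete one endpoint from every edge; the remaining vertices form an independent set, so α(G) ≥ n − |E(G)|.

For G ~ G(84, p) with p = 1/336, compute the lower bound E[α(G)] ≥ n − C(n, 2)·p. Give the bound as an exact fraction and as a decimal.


E[|E(G)|] = C(84, 2)·p = 3486 · (1/336) = 83/8.
E[α(G)] ≥ n − E[|E(G)|] = 84 − 83/8 = 589/8.
Numerically: ≈ 73.625000.
(This is only a lower bound; the true E[α(G)] may be larger.)

E[α(G)] ≥ 589/8 ≈ 73.625000.


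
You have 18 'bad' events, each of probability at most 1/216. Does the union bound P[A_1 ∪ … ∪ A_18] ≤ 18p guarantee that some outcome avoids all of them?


Union bound: P[∪_{i=1}^{18} A_i] ≤ Σ_i P[A_i] ≤ 18·p = 18·(1/216) = 1/12.
Numerically: 1/12 ≈ 0.083333.
Is 1/12 < 1? YES.
Since P[∪ A_i] ≤ 1/12 < 1, the complement has P[∩ A_i^c] ≥ 1 − 1/12 = 11/12 > 0, so some outcome avoids every A_i.

18·p = 1/12 ≈ 0.083333; existence CERTIFIED by the union bound.


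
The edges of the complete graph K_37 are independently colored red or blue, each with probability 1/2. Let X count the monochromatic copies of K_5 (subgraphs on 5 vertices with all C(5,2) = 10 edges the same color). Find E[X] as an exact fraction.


Let X = Σ_S X_S over the C(37, 5) = 435897 subsets S of size 5, where X_S = 1 if the K_5 on S is monochromatic.
For a fixed S, the K_5 on S has C(5, 2) = 10 edges. P[all 10 edges red] = (1/2)^10, and likewise for blue, so P[monochromatic] = 2·(1/2)^10 = 2^{1 − 10} = 1/512.
Summing: E[X] = C(37, 5) · 2^{1 − 10} = 435897 · 1/512 = 435897/512.
Numerically: E[X] ≈ 851.361.

E[X] = C(37,5)·2^(1−C(5,2)) = 435897/512 ≈ 851.361.


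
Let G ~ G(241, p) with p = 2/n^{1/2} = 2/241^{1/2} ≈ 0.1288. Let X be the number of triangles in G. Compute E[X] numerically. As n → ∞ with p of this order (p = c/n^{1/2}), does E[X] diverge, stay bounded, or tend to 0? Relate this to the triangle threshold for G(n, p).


Number of potential triangles: C(241, 3) = 2303960.
Each occurs with probability p³ ≈ (0.1288)³ ≈ 2.138279e-03.
By linearity: E[X] = C(241, 3)·p³ ≈ 2303960 · 2.138279e-03 ≈ 4926.5099.
Since α = 1/2 < 1, p = c/n^{1/2} ≫ 1/n is above the triangle threshold p ~ 1/n. Asymptotically E[X] ~ (c³/6)·n^{3(1−α)} = (2³/6)·n^{1.5} → ∞; triangles are abundant w.h.p.

E[X] ≈ 4926.5099; in regime p = Θ(1/n^{1/2}) E[X] diverges (above the triangle threshold p ~ 1/n).


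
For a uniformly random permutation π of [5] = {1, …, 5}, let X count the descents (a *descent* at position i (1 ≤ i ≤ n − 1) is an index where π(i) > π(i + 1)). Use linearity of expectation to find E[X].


Write X = Σ X_I over i = 1, …, 4, with X_I the indicator of one descent.
There are 4 indicators.
For each fixed i, the pair (π(i), π(i+1)) is a uniformly random ordered pair of distinct values from {1, …, 5}; by symmetry P[π(i) > π(i+1)] = 1/2.
By linearity: E[X] = 4 · (1/2) = (5 − 1) · (1/2) = 2 ≈ 2.000000.

E[X] = 2 = 2.000000.


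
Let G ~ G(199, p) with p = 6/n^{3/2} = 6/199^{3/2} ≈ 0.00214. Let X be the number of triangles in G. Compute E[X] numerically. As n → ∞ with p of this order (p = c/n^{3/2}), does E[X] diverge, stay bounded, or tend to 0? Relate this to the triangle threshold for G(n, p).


Number of potential triangles: C(199, 3) = 1293699.
Each occurs with probability p³ ≈ (0.00214)³ ≈ 9.76371e-09.
By linearity: E[X] = C(199, 3)·p³ ≈ 1293699 · 9.76371e-09 ≈ 0.013.
Since α = 3/2 > 1, p = c/n^{3/2} = o(1/n) is below the triangle threshold p ~ 1/n. Asymptotically E[X] ~ (c³/6)·n^{3(1−α)} = (6³/6)·n^{-1.5} → 0, so by Markov's inequality G has no triangles w.h.p.

E[X] ≈ 0.013; in regime p = Θ(1/n^{3/2}) E[X] tends to 0 (below the triangle threshold p ~ 1/n).


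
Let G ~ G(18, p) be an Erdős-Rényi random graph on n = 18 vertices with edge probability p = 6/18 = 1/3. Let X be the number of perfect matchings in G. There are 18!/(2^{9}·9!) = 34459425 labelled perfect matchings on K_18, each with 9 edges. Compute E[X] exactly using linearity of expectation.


K_18 has 18!/(2^{9}·9!) = 34459425 labelled perfect matchings.
For each such perfect matching H, let X_H = 1 if all 9 edges of H are present in G. Then P[X_H = 1] = p^{9} = (1/3)^{9} = 1/19683.
By linearity of expectation: E[X] = Σ_H E[X_H] = 34459425 · p^{9} = 34459425 · 1/19683 = 425425/243.
Numerically: E[X] ≈ 1.75e+03.

E[X] = 34459425 · (1/3)^{9} = 425425/243 ≈ 1.75e+03.


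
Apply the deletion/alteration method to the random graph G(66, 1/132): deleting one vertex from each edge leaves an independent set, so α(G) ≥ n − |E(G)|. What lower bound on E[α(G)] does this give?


E[|E(G)|] = C(66, 2)·p = 2145 · (1/132) = 65/4.
E[α(G)] ≥ n − E[|E(G)|] = 66 − 65/4 = 199/4.
Numerically: ≈ 49.750.
(This is only a lower bound; the true E[α(G)] may be larger.)

E[α(G)] ≥ 199/4 ≈ 49.750.


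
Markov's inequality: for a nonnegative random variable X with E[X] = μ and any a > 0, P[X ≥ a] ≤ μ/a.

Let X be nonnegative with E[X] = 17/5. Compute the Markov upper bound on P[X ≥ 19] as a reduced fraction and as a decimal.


μ = E[X] = 17/5, a = 19.
Markov: P[X ≥ 19] ≤ μ/a = (17/5)/19 = 17/95.
Numerically: ≈ 0.178947.
(Since a = 19 > μ = 3.400000, the bound 17/95 is < 1 and informative.)

P[X ≥ 19] ≤ 17/95 ≈ 0.178947.


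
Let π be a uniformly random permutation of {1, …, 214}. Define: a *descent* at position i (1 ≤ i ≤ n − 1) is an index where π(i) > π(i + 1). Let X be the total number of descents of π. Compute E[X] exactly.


Write X = Σ X_I over i = 1, …, 213, with X_I the indicator of one descent.
There are 213 indicators.
For each fixed i, the pair (π(i), π(i+1)) is a uniformly random ordered pair of distinct values from {1, …, 214}; by symmetry P[π(i) > π(i+1)] = 1/2.
By linearity: E[X] = 213 · (1/2) = (214 − 1) · (1/2) = 213/2 ≈ 106.500000.

E[X] = 213/2 = 106.500000.


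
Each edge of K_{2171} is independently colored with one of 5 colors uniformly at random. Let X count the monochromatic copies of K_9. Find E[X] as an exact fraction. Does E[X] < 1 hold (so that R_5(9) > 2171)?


E[X] = C(2171, 9) · 5^{1 − 36} = 2903784578674959601827205 · 5^{−35} = 2903784578674959601827205/2910383045673370361328125.
As a reduced fraction: E[X] = 580756915734991920365441/582076609134674072265625 ≈ 0.9977.
Is E[X] < 1? YES.
Since E[X] < 1, there exists a 5-coloring of K_{2171} with no monochromatic K_9; hence R_5(9) > 2171.

E[X] = 580756915734991920365441/582076609134674072265625 ≈ 0.9977; E[X] < 1, so R_5(9) > 2171.


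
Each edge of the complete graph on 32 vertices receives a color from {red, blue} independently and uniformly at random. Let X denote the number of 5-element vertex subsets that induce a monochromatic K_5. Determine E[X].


Let X = Σ_S X_S over the C(32, 5) = 201376 subsets S of size 5, where X_S = 1 if the K_5 on S is monochromatic.
For a fixed S, the K_5 on S has C(5, 2) = 10 edges. P[all 10 edges red] = (1/2)^10, and likewise for blue, so P[monochromatic] = 2·(1/2)^10 = 2^{1 − 10} = 1/512.
By linearity: E[X] = C(32, 5) · 2^{1 − 10} = 201376 · 1/512 = 6293/16.
Numerically: E[X] ≈ 393.31250.

E[X] = C(32,5)·2^(1−C(5,2)) = 6293/16 ≈ 393.31250.


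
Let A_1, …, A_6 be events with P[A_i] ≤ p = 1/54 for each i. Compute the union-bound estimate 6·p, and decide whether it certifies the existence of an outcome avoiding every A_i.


Union bound: P[∪_{i=1}^{6} A_i] ≤ Σ_i P[A_i] ≤ 6·p = 6·(1/54) = 1/9.
Numerically: 1/9 ≈ 0.111111.
Is 1/9 < 1? YES.
Since P[∪ A_i] ≤ 1/9 < 1, the complement has P[∩ A_i^c] ≥ 1 − 1/9 = 8/9 > 0, so some outcome avoids every A_i.

6·p = 1/9 ≈ 0.111111; existence CERTIFIED by the union bound.


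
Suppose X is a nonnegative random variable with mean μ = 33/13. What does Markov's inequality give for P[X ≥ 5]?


μ = E[X] = 33/13, a = 5.
Markov: P[X ≥ 5] ≤ μ/a = (33/13)/5 = 33/65.
Numerically: ≈ 0.5077.
(Since a = 5 > μ = 2.5385, the bound 33/65 is < 1 and informative.)

P[X ≥ 5] ≤ 33/65 ≈ 0.5077.


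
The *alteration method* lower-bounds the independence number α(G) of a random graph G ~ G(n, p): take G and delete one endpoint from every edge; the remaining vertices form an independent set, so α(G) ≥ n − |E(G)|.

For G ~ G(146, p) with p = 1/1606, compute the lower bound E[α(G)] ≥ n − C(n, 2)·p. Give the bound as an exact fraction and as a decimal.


E[|E(G)|] = C(146, 2)·p = 10585 · (1/1606) = 145/22.
E[α(G)] ≥ n − E[|E(G)|] = 146 − 145/22 = 3067/22.
Numerically: ≈ 139.409091.
(This is only a lower bound; the true E[α(G)] may be larger.)

E[α(G)] ≥ 3067/22 ≈ 139.409091.


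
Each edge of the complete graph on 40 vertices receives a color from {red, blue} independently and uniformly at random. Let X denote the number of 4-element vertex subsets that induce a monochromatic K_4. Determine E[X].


Let X = Σ_S X_S over the C(40, 4) = 91390 subsets S of size 4, where X_S = 1 if the K_4 on S is monochromatic.
For a fixed S, the K_4 on S has C(4, 2) = 6 edges. P[all 6 edges red] = (1/2)^6, and likewise for blue, so P[monochromatic] = 2·(1/2)^6 = 2^{1 − 6} = 1/32.
By linearity: E[X] = C(40, 4) · 2^{1 − 6} = 91390 · 1/32 = 45695/16.
Numerically: E[X] ≈ 2855.938.

E[X] = C(40,4)·2^(1−C(4,2)) = 45695/16 ≈ 2855.938.


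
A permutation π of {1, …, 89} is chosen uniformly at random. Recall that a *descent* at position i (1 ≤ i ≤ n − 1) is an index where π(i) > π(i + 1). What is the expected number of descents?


Write X = Σ X_I over i = 1, …, 88, with X_I the indicator of one descent.
There are 88 indicators.
For each fixed i, the pair (π(i), π(i+1)) is a uniformly random ordered pair of distinct values from {1, …, 89}; by symmetry P[π(i) > π(i+1)] = 1/2.
By linearity: E[X] = 88 · (1/2) = (89 − 1) · (1/2) = 44 ≈ 44.0000.

E[X] = 44 = 44.0000.


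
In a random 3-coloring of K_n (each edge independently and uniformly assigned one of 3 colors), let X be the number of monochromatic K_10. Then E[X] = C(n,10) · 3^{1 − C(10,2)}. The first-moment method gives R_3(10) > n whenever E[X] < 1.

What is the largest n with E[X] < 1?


We need C(n, 10) · 3^{1 − 45} < 1, i.e. C(n, 10) < 3^{45 − 1} = 984770902183611232881.
Check values of n near the boundary:
  n = 572: C(572, 10) = 954640815642161682606; 954640815642161682606 < 984770902183611232881? YES
  n = 573: C(573, 10) = 971597135635805762226; 971597135635805762226 < 984770902183611232881? YES
  n = 574: C(574, 10) = 988824035203816502691; 988824035203816502691 < 984770902183611232881? NO
  n = 575: C(575, 10) = 1006325345561406175305; 1006325345561406175305 < 984770902183611232881? NO
The largest n with C(n, 10) < 984770902183611232881 is n = 573 (where E[X] = 35985079097622435638/36472996377170786403 ≈ 0.9866225). Hence R_3(10) > 573, i.e. R_3(10) ≥ 574.

Largest n = 573; hence R_3(10) > 573.


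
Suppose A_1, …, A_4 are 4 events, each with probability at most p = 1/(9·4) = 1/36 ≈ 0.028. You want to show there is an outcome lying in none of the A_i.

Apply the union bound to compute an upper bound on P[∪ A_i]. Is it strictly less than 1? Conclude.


Union bound: P[∪_{i=1}^{4} A_i] ≤ Σ_i P[A_i] ≤ 4·p = 4·(1/36) = 1/9.
Numerically: 1/9 ≈ 0.111.
Is 1/9 < 1? YES.
Since P[∪ A_i] ≤ 1/9 < 1, the complement has P[∩ A_i^c] ≥ 1 − 1/9 = 8/9 > 0, so some outcome avoids every A_i.

4·p = 1/9 ≈ 0.111; existence CERTIFIED by the union bound.


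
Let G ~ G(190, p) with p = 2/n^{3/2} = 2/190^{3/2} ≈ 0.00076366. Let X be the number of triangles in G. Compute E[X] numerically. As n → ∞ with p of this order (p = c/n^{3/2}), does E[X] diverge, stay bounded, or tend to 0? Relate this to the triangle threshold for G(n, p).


Number of potential triangles: C(190, 3) = 1125180.
Each occurs with probability p³ ≈ (0.00076366)³ ≈ 4.4534726e-10.
By linearity: E[X] = C(190, 3)·p³ ≈ 1125180 · 4.4534726e-10 ≈ 0.00050.
Since α = 3/2 > 1, p = c/n^{3/2} = o(1/n) is below the triangle threshold p ~ 1/n. Asymptotically E[X] ~ (c³/6)·n^{3(1−α)} = (2³/6)·n^{-1.5} → 0, so by Markov's inequality G has no triangles w.h.p.

E[X] ≈ 0.00050; in regime p = Θ(1/n^{3/2}) E[X] tends to 0 (below the triangle threshold p ~ 1/n).


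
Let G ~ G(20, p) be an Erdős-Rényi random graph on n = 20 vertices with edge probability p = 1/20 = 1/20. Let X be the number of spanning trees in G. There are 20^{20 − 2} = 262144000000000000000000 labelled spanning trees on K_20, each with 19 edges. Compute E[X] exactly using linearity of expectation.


K_20 has 20^{20 − 2} = 262144000000000000000000 labelled spanning trees.
For each such spanning tree H, let X_H = 1 if all 19 edges of H are present in G. Then P[X_H = 1] = p^{19} = (1/20)^{19} = 1/5242880000000000000000000.
By linearity: E[X] = Σ_H E[X_H] = 262144000000000000000000 · p^{19} = 262144000000000000000000 · 1/5242880000000000000000000 = 1/20.
Numerically: E[X] ≈ 0.05.

E[X] = 262144000000000000000000 · (1/20)^{19} = 1/20 ≈ 0.05.


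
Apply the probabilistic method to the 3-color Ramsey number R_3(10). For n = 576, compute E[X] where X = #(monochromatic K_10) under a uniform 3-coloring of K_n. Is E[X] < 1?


E[X] = C(576, 10) · 3^{1 − 45} = 1024104945306307344480 · 3^{−44} = 1024104945306307344480/984770902183611232881.
As a reduced fraction: E[X] = 12643270929707498080/12157665459056928801 ≈ 1.0399423.
Is E[X] < 1? NO.
Since E[X] ≥ 1, the first-moment bound is inconclusive at n = 576; it does NOT by itself certify R_3(10) > 576.

E[X] = 12643270929707498080/12157665459056928801 ≈ 1.0399423; E[X] ≥ 1; first-moment method inconclusive here.


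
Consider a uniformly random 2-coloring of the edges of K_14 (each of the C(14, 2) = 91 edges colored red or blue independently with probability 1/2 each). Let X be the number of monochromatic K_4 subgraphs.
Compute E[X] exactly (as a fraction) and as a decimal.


Let X = Σ_S X_S over the C(14, 4) = 1001 subsets S of size 4, where X_S = 1 if the K_4 on S is monochromatic.
For a fixed S, the K_4 on S has C(4, 2) = 6 edges. P[all 6 edges red] = (1/2)^6, and likewise for blue, so P[monochromatic] = 2·(1/2)^6 = 2^{1 − 6} = 1/32.
Summing: E[X] = C(14, 4) · 2^{1 − 6} = 1001 · 1/32 = 1001/32.
Numerically: E[X] ≈ 31.281.

E[X] = C(14,4)·2^(1−C(4,2)) = 1001/32 ≈ 31.281.


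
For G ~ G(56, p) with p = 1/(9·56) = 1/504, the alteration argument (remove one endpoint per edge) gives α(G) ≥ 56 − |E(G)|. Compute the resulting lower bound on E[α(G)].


E[|E(G)|] = C(56, 2)·p = 1540 · (1/504) = 55/18.
E[α(G)] ≥ n − E[|E(G)|] = 56 − 55/18 = 953/18.
Numerically: ≈ 52.944.
(This is only a lower bound; the true E[α(G)] may be larger.)

E[α(G)] ≥ 953/18 ≈ 52.944.


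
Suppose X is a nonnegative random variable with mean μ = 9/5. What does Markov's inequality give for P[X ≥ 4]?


μ = E[X] = 9/5, a = 4.
Markov: P[X ≥ 4] ≤ μ/a = (9/5)/4 = 9/20.
Numerically: ≈ 0.450000.
(Since a = 4 > μ = 1.800000, the bound 9/20 is < 1 and informative.)

P[X ≥ 4] ≤ 9/20 ≈ 0.450000.


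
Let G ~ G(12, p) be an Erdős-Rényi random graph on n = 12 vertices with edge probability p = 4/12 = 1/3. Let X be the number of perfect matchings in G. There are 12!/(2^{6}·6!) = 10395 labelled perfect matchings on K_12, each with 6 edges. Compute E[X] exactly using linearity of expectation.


K_12 has 12!/(2^{6}·6!) = 10395 labelled perfect matchings.
For each such perfect matching H, let X_H = 1 if all 6 edges of H are present in G. Then P[X_H = 1] = p^{6} = (1/3)^{6} = 1/729.
By linearity: E[X] = Σ_H E[X_H] = 10395 · p^{6} = 10395 · 1/729 = 385/27.
Numerically: E[X] ≈ 14.26.

E[X] = 10395 · (1/3)^{6} = 385/27 ≈ 14.26.


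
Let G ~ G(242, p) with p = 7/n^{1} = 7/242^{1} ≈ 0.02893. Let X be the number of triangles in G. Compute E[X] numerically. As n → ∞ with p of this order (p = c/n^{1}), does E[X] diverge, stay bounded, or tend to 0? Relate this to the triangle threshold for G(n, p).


Number of potential triangles: C(242, 3) = 2332880.
Each occurs with probability p³ ≈ (0.02893)³ ≈ 2.420182e-05.
By linearity: E[X] = C(242, 3)·p³ ≈ 2332880 · 2.420182e-05 ≈ 56.4599.
Here α = 1, so p = 7/n is exactly at the triangle threshold p ~ 1/n. Asymptotically E[X] → c³/6 = 7³/6 = 343/6 ≈ 57.1667, a bounded constant. In this regime the triangle count is asymptotically Poisson(c³/6).

E[X] ≈ 56.4599; in regime p = Θ(1/n^{1}) E[X] stays bounded (at the triangle threshold p ~ 1/n).


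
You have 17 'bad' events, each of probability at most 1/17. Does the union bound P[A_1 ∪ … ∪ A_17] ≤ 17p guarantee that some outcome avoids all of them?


Union bound: P[∪_{i=1}^{17} A_i] ≤ Σ_i P[A_i] ≤ 17·p = 17·(1/17) = 1.
Numerically: 1 ≈ 1.000000.
Is 1 < 1? NO.
Since the bound 1 is ≥ 1, the union bound is uninformative here; it does NOT by itself certify existence.

17·p = 1 ≈ 1.000000; existence NOT certified by the union bound.


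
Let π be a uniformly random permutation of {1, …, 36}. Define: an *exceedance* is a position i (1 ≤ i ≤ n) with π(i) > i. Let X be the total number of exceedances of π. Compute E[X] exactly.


Write X = Σ_{i=1}^{36} X_i, where X_i = 1_{π(i) > i}.
For each fixed i, π(i) is uniform over {1, …, 36} (marginal of a uniform permutation), so P[π(i) > i] = (n − i)/n. Summing: Σ_{i=1}^{36} (n − i)/n = (0 + 1 + … + 35)/36 = 36(36 − 1)/(2·36) = (36 − 1)/2.
Hence E[X] = Σ_{i=1}^{36} (36 − i)/36 = 35/2 ≈ 17.500.

E[X] = 35/2 = 17.500.


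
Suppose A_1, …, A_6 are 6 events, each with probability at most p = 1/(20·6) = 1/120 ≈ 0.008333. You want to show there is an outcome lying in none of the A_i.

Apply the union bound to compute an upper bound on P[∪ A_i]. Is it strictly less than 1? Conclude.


Union bound: P[∪_{i=1}^{6} A_i] ≤ Σ_i P[A_i] ≤ 6·p = 6·(1/120) = 1/20.
Numerically: 1/20 ≈ 0.050000.
Is 1/20 < 1? YES.
Since P[∪ A_i] ≤ 1/20 < 1, the complement has P[∩ A_i^c] ≥ 1 − 1/20 = 19/20 > 0, so some outcome avoids every A_i.

6·p = 1/20 ≈ 0.050000; existence CERTIFIED by the union bound.


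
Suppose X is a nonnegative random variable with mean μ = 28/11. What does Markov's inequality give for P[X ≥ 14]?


μ = E[X] = 28/11, a = 14.
Markov: P[X ≥ 14] ≤ μ/a = (28/11)/14 = 2/11.
Numerically: ≈ 0.1818.
(Since a = 14 > μ = 2.5455, the bound 2/11 is < 1 and informative.)

P[X ≥ 14] ≤ 2/11 ≈ 0.1818.


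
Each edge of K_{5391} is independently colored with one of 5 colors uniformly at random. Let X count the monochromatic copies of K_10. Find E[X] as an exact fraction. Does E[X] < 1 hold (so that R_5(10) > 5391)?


E[X] = C(5391, 10) · 5^{1 − 45} = 5666344714787188828795213697883 · 5^{−44} = 5666344714787188828795213697883/5684341886080801486968994140625.
As a reduced fraction: E[X] = 5666344714787188828795213697883/5684341886080801486968994140625 ≈ 0.9968.
Is E[X] < 1? YES.
Since E[X] < 1, there exists a 5-coloring of K_{5391} with no monochromatic K_10; hence R_5(10) > 5391.

E[X] = 5666344714787188828795213697883/5684341886080801486968994140625 ≈ 0.9968; E[X] < 1, so R_5(10) > 5391.


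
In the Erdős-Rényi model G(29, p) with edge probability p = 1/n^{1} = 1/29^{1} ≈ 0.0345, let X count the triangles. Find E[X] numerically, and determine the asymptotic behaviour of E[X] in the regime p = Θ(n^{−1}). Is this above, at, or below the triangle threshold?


Number of potential triangles: C(29, 3) = 3654.
Each occurs with probability p³ ≈ (0.0345)³ ≈ 4.10021e-05.
By linearity: E[X] = C(29, 3)·p³ ≈ 3654 · 4.10021e-05 ≈ 0.150.
Here α = 1, so p = 1/n is exactly at the triangle threshold p ~ 1/n. Asymptotically E[X] → c³/6 = 1³/6 = 1/6 ≈ 0.167, a bounded constant. In this regime the triangle count is asymptotically Poisson(c³/6).

E[X] ≈ 0.150; in regime p = Θ(1/n^{1}) E[X] stays bounded (at the triangle threshold p ~ 1/n).


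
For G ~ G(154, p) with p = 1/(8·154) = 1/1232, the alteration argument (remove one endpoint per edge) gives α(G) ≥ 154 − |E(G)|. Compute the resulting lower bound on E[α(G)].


E[|E(G)|] = C(154, 2)·p = 11781 · (1/1232) = 153/16.
E[α(G)] ≥ n − E[|E(G)|] = 154 − 153/16 = 2311/16.
Numerically: ≈ 144.4375.
(This is only a lower bound; the true E[α(G)] may be larger.)

E[α(G)] ≥ 2311/16 ≈ 144.4375.


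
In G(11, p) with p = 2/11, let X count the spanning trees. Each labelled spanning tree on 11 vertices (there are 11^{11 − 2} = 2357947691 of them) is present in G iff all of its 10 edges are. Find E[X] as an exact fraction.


K_11 has 11^{11 − 2} = 2357947691 labelled spanning trees.
For each such spanning tree H, let X_H = 1 if all 10 edges of H are present in G. Then P[X_H = 1] = p^{10} = (2/11)^{10} = 1024/25937424601.
By linearity of expectation: E[X] = Σ_H E[X_H] = 2357947691 · p^{10} = 2357947691 · 1024/25937424601 = 1024/11.
Numerically: E[X] ≈ 93.1.

E[X] = 2357947691 · (2/11)^{10} = 1024/11 ≈ 93.1.


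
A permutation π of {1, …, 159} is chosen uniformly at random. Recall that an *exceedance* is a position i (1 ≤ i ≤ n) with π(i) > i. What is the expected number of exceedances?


Write X = Σ_{i=1}^{159} X_i, where X_i = 1_{π(i) > i}.
For each fixed i, π(i) is uniform over {1, …, 159} (marginal of a uniform permutation), so P[π(i) > i] = (n − i)/n. Summing: Σ_{i=1}^{159} (n − i)/n = (0 + 1 + … + 158)/159 = 159(159 − 1)/(2·159) = (159 − 1)/2.
Hence E[X] = Σ_{i=1}^{159} (159 − i)/159 = 79 ≈ 79.000.

E[X] = 79 = 79.000.


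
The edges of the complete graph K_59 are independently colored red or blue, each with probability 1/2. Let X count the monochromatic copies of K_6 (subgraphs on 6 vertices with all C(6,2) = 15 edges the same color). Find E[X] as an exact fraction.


Let X = Σ_S X_S over the C(59, 6) = 45057474 subsets S of size 6, where X_S = 1 if the K_6 on S is monochromatic.
For a fixed S, the K_6 on S has C(6, 2) = 15 edges. P[all 15 edges red] = (1/2)^15, and likewise for blue, so P[monochromatic] = 2·(1/2)^15 = 2^{1 − 15} = 1/16384.
Summing: E[X] = C(59, 6) · 2^{1 − 15} = 45057474 · 1/16384 = 22528737/8192.
Numerically: E[X] ≈ 2750.0900.

E[X] = C(59,6)·2^(1−C(6,2)) = 22528737/8192 ≈ 2750.0900.


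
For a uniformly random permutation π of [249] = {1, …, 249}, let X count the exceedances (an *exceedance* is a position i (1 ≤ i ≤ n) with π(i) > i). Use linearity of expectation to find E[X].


Write X = Σ_{i=1}^{249} X_i, where X_i = 1_{π(i) > i}.
For each fixed i, π(i) is uniform over {1, …, 249} (marginal of a uniform permutation), so P[π(i) > i] = (n − i)/n. Summing: Σ_{i=1}^{249} (n − i)/n = (0 + 1 + … + 248)/249 = 249(249 − 1)/(2·249) = (249 − 1)/2.
Hence E[X] = Σ_{i=1}^{249} (249 − i)/249 = 124 ≈ 124.000.

E[X] = 124 = 124.000.


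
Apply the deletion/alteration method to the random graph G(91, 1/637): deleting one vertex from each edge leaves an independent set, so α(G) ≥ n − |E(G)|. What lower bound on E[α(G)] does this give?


E[|E(G)|] = C(91, 2)·p = 4095 · (1/637) = 45/7.
E[α(G)] ≥ n − E[|E(G)|] = 91 − 45/7 = 592/7.
Numerically: ≈ 84.571.
(This is only a lower bound; the true E[α(G)] may be larger.)

E[α(G)] ≥ 592/7 ≈ 84.571.


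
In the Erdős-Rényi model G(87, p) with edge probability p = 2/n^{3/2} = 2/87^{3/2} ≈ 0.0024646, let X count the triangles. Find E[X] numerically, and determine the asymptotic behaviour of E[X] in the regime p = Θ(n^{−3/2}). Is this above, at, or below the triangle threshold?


Number of potential triangles: C(87, 3) = 105995.
Each occurs with probability p³ ≈ (0.0024646)³ ≈ 1.4971088e-08.
By linearity: E[X] = C(87, 3)·p³ ≈ 105995 · 1.4971088e-08 ≈ 0.00159.
Since α = 3/2 > 1, p = c/n^{3/2} = o(1/n) is below the triangle threshold p ~ 1/n. Asymptotically E[X] ~ (c³/6)·n^{3(1−α)} = (2³/6)·n^{-1.5} → 0, so by Markov's inequality G has no triangles w.h.p.

E[X] ≈ 0.00159; in regime p = Θ(1/n^{3/2}) E[X] tends to 0 (below the triangle threshold p ~ 1/n).


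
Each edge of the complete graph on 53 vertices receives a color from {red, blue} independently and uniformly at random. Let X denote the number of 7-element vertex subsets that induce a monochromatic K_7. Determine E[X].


Let X = Σ_S X_S over the C(53, 7) = 154143080 subsets S of size 7, where X_S = 1 if the K_7 on S is monochromatic.
For a fixed S, the K_7 on S has C(7, 2) = 21 edges. P[all 21 edges red] = (1/2)^21, and likewise for blue, so P[monochromatic] = 2·(1/2)^21 = 2^{1 − 21} = 1/1048576.
Summing: E[X] = C(53, 7) · 2^{1 − 21} = 154143080 · 1/1048576 = 19267885/131072.
Numerically: E[X] ≈ 147.002.

E[X] = C(53,7)·2^(1−C(7,2)) = 19267885/131072 ≈ 147.002.


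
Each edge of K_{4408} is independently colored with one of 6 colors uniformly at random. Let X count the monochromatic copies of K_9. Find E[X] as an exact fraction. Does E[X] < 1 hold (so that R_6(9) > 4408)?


E[X] = C(4408, 9) · 6^{1 − 36} = 1717362945146264156457459600 · 6^{−35} = 1717362945146264156457459600/1719070799748422591028658176.
As a reduced fraction: E[X] = 35778394690547169926197075/35813974994758803979763712 ≈ 0.9990065.
Is E[X] < 1? YES.
Since E[X] < 1, there exists a 6-coloring of K_{4408} with no monochromatic K_9; hence R_6(9) > 4408.

E[X] = 35778394690547169926197075/35813974994758803979763712 ≈ 0.9990065; E[X] < 1, so R_6(9) > 4408.


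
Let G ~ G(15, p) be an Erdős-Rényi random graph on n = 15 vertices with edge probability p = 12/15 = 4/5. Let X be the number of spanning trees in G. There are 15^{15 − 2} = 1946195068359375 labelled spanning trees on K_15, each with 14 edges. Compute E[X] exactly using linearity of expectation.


K_15 has 15^{15 − 2} = 1946195068359375 labelled spanning trees.
For each such spanning tree H, let X_H = 1 if all 14 edges of H are present in G. Then P[X_H = 1] = p^{14} = (4/5)^{14} = 268435456/6103515625.
By linearity of expectation: E[X] = Σ_H E[X_H] = 1946195068359375 · p^{14} = 1946195068359375 · 268435456/6103515625 = 427972821516288/5.
Numerically: E[X] ≈ 8.56e+13.

E[X] = 1946195068359375 · (4/5)^{14} = 427972821516288/5 ≈ 8.56e+13.


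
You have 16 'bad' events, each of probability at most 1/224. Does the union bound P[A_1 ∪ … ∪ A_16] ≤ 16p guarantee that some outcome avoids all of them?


Union bound: P[∪_{i=1}^{16} A_i] ≤ Σ_i P[A_i] ≤ 16·p = 16·(1/224) = 1/14.
Numerically: 1/14 ≈ 0.07143.
Is 1/14 < 1? YES.
Since P[∪ A_i] ≤ 1/14 < 1, the complement has P[∩ A_i^c] ≥ 1 − 1/14 = 13/14 > 0, so some outcome avoids every A_i.

16·p = 1/14 ≈ 0.07143; existence CERTIFIED by the union bound.


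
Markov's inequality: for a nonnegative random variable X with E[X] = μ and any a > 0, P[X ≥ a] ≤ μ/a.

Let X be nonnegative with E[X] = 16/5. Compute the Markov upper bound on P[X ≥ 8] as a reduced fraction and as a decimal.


μ = E[X] = 16/5, a = 8.
Markov: P[X ≥ 8] ≤ μ/a = (16/5)/8 = 2/5.
Numerically: ≈ 0.40000.
(Since a = 8 > μ = 3.20000, the bound 2/5 is < 1 and informative.)

P[X ≥ 8] ≤ 2/5 ≈ 0.40000.


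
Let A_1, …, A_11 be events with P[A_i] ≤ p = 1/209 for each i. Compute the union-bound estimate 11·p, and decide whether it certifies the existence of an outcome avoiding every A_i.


Union bound: P[∪_{i=1}^{11} A_i] ≤ Σ_i P[A_i] ≤ 11·p = 11·(1/209) = 1/19.
Numerically: 1/19 ≈ 0.053.
Is 1/19 < 1? YES.
Since P[∪ A_i] ≤ 1/19 < 1, the complement has P[∩ A_i^c] ≥ 1 − 1/19 = 18/19 > 0, so some outcome avoids every A_i.

11·p = 1/19 ≈ 0.053; existence CERTIFIED by the union bound.


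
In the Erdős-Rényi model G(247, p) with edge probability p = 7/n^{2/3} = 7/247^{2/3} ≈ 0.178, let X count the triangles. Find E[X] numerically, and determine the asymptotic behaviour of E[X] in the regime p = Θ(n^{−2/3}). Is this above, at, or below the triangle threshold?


Number of potential triangles: C(247, 3) = 2481115.
Each occurs with probability p³ ≈ (0.178)³ ≈ 5.62212e-03.
By linearity: E[X] = C(247, 3)·p³ ≈ 2481115 · 5.62212e-03 ≈ 13949.130.
Since α = 2/3 < 1, p = c/n^{2/3} ≫ 1/n is above the triangle threshold p ~ 1/n. Asymptotically E[X] ~ (c³/6)·n^{3(1−α)} = (7³/6)·n^{1} → ∞; triangles are abundant w.h.p.

E[X] ≈ 13949.130; in regime p = Θ(1/n^{2/3}) E[X] diverges (above the triangle threshold p ~ 1/n).


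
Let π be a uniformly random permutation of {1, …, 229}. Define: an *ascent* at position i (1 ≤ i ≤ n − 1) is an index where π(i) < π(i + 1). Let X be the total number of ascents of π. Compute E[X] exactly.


Write X = Σ X_I over i = 1, …, 228, with X_I the indicator of one ascent.
There are 228 indicators.
For each fixed i, the pair (π(i), π(i+1)) is a uniformly random ordered pair of distinct values from {1, …, 229}; by symmetry P[π(i) < π(i+1)] = 1/2.
By linearity: E[X] = 228 · (1/2) = (229 − 1) · (1/2) = 114 ≈ 114.00000.

E[X] = 114 = 114.00000.


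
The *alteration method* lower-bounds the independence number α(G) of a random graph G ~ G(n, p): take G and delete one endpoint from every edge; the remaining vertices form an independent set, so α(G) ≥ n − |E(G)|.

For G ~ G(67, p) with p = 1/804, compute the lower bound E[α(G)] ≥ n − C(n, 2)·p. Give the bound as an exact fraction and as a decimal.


E[|E(G)|] = C(67, 2)·p = 2211 · (1/804) = 11/4.
E[α(G)] ≥ n − E[|E(G)|] = 67 − 11/4 = 257/4.
Numerically: ≈ 64.250.
(This is only a lower bound; the true E[α(G)] may be larger.)

E[α(G)] ≥ 257/4 ≈ 64.250.


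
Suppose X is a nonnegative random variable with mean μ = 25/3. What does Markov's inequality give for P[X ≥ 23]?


μ = E[X] = 25/3, a = 23.
Markov: P[X ≥ 23] ≤ μ/a = (25/3)/23 = 25/69.
Numerically: ≈ 0.362.
(Since a = 23 > μ = 8.333, the bound 25/69 is < 1 and informative.)

P[X ≥ 23] ≤ 25/69 ≈ 0.362.


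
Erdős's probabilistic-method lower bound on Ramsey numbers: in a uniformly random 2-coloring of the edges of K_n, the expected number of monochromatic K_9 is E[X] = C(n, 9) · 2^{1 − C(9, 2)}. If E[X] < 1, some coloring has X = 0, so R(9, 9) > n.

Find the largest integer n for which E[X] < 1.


We need C(n, 9) · 2^{1 − 36} < 1, i.e. C(n, 9) < 2^{36 − 1} = 34359738368.
Check values of n near the boundary:
  n = 63: C(63, 9) = 23667689815; 23667689815 < 34359738368? YES
  n = 64: C(64, 9) = 27540584512; 27540584512 < 34359738368? YES
  n = 65: C(65, 9) = 31966749880; 31966749880 < 34359738368? YES
  n = 66: C(66, 9) = 37014131440; 37014131440 < 34359738368? NO
The largest n with C(n, 9) < 34359738368 is n = 65 (where E[X] = 3995843735/4294967296 ≈ 0.9304). Hence R(9, 9) > 65, i.e. R(9, 9) ≥ 66.

Largest n = 65; hence R(9, 9) > 65.


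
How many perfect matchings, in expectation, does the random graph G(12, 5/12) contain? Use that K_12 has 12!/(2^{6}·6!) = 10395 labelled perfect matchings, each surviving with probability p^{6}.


K_12 has 12!/(2^{6}·6!) = 10395 labelled perfect matchings.
For each such perfect matching H, let X_H = 1 if all 6 edges of H are present in G. Then P[X_H = 1] = p^{6} = (5/12)^{6} = 15625/2985984.
By linearity: E[X] = Σ_H E[X_H] = 10395 · p^{6} = 10395 · 15625/2985984 = 6015625/110592.
Numerically: E[X] ≈ 54.395.

E[X] = 10395 · (5/12)^{6} = 6015625/110592 ≈ 54.395.


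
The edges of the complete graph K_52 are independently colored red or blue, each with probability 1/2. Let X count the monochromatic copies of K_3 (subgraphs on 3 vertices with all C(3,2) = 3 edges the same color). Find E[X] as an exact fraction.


Let X = Σ_S X_S over the C(52, 3) = 22100 subsets S of size 3, where X_S = 1 if the K_3 on S is monochromatic.
For a fixed S, the K_3 on S has C(3, 2) = 3 edges. P[all 3 edges red] = (1/2)^3, and likewise for blue, so P[monochromatic] = 2·(1/2)^3 = 2^{1 − 3} = 1/4.
Summing: E[X] = C(52, 3) · 2^{1 − 3} = 22100 · 1/4 = 5525.
Numerically: E[X] ≈ 5525.000.

E[X] = C(52,3)·2^(1−C(3,2)) = 5525 ≈ 5525.000.


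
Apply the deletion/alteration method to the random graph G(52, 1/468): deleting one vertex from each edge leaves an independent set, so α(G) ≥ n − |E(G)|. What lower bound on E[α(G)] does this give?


E[|E(G)|] = C(52, 2)·p = 1326 · (1/468) = 17/6.
E[α(G)] ≥ n − E[|E(G)|] = 52 − 17/6 = 295/6.
Numerically: ≈ 49.16667.
(This is only a lower bound; the true E[α(G)] may be larger.)

E[α(G)] ≥ 295/6 ≈ 49.16667.


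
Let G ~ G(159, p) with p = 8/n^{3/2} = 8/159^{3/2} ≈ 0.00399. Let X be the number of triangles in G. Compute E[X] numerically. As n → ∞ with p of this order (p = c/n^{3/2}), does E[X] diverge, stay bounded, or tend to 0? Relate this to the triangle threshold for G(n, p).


Number of potential triangles: C(159, 3) = 657359.
Each occurs with probability p³ ≈ (0.00399)³ ≈ 6.35306e-08.
By linearity: E[X] = C(159, 3)·p³ ≈ 657359 · 6.35306e-08 ≈ 0.042.
Since α = 3/2 > 1, p = c/n^{3/2} = o(1/n) is below the triangle threshold p ~ 1/n. Asymptotically E[X] ~ (c³/6)·n^{3(1−α)} = (8³/6)·n^{-1.5} → 0, so by Markov's inequality G has no triangles w.h.p.

E[X] ≈ 0.042; in regime p = Θ(1/n^{3/2}) E[X] tends to 0 (below the triangle threshold p ~ 1/n).


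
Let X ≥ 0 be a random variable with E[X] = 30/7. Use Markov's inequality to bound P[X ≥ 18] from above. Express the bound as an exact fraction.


μ = E[X] = 30/7, a = 18.
Markov: P[X ≥ 18] ≤ μ/a = (30/7)/18 = 5/21.
Numerically: ≈ 0.2381.
(Since a = 18 > μ = 4.2857, the bound 5/21 is < 1 and informative.)

P[X ≥ 18] ≤ 5/21 ≈ 0.2381.


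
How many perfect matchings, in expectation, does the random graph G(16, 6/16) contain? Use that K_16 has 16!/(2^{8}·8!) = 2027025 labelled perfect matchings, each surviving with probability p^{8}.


K_16 has 16!/(2^{8}·8!) = 2027025 labelled perfect matchings.
For each such perfect matching H, let X_H = 1 if all 8 edges of H are present in G. Then P[X_H = 1] = p^{8} = (3/8)^{8} = 6561/16777216.
By linearity: E[X] = Σ_H E[X_H] = 2027025 · p^{8} = 2027025 · 6561/16777216 = 13299311025/16777216.
Numerically: E[X] ≈ 792.701.

E[X] = 2027025 · (3/8)^{8} = 13299311025/16777216 ≈ 792.701.


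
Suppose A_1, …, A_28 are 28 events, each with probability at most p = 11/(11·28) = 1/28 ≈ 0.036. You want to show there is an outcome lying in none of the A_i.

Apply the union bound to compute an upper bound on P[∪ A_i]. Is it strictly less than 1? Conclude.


Union bound: P[∪_{i=1}^{28} A_i] ≤ Σ_i P[A_i] ≤ 28·p = 28·(1/28) = 1.
Numerically: 1 ≈ 1.000.
Is 1 < 1? NO.
Since the bound 1 is ≥ 1, the union bound is uninformative here; it does NOT by itself certify existence.

28·p = 1 ≈ 1.000; existence NOT certified by the union bound.


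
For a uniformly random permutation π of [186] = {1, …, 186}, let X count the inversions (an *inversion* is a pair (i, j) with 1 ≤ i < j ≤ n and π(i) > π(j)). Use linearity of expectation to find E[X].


Write X = Σ X_I over the C(186, 2) = 17205 pairs i < j, with X_I the indicator of one inversion.
There are 17205 indicators.
For each fixed pair i < j, the values π(i) and π(j) are two distinct elements of {1, …, 186} in uniformly random order; by symmetry P[π(i) > π(j)] = 1/2.
By linearity: E[X] = 17205 · (1/2) = C(186, 2) · (1/2) = 17205/2 = 17205/2 ≈ 8602.50000.

E[X] = 17205/2 = 8602.50000.


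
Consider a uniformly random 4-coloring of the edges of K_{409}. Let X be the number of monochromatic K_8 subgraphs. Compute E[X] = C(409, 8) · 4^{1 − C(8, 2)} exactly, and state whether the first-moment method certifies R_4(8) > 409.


E[X] = C(409, 8) · 4^{1 − 28} = 18128041135797879 · 4^{−27} = 18128041135797879/18014398509481984.
As a reduced fraction: E[X] = 18128041135797879/18014398509481984 ≈ 1.0063.
Is E[X] < 1? NO.
Since E[X] ≥ 1, the first-moment bound is inconclusive at n = 409; it does NOT by itself certify R_4(8) > 409.

E[X] = 18128041135797879/18014398509481984 ≈ 1.0063; E[X] ≥ 1; first-moment method inconclusive here.


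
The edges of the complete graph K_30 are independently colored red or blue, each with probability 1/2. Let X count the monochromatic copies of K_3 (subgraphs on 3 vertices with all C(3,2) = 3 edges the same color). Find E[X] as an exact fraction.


Let X = Σ_S X_S over the C(30, 3) = 4060 subsets S of size 3, where X_S = 1 if the K_3 on S is monochromatic.
For a fixed S, the K_3 on S has C(3, 2) = 3 edges. P[all 3 edges red] = (1/2)^3, and likewise for blue, so P[monochromatic] = 2·(1/2)^3 = 2^{1 − 3} = 1/4.
By linearity of expectation: E[X] = C(30, 3) · 2^{1 − 3} = 4060 · 1/4 = 1015.
Numerically: E[X] ≈ 1015.0000.

E[X] = C(30,3)·2^(1−C(3,2)) = 1015 ≈ 1015.0000.


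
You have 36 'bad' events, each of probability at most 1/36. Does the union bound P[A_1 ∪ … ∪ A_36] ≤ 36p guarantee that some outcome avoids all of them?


Union bound: P[∪_{i=1}^{36} A_i] ≤ Σ_i P[A_i] ≤ 36·p = 36·(1/36) = 1.
Numerically: 1 ≈ 1.000000.
Is 1 < 1? NO.
Since the bound 1 is ≥ 1, the union bound is uninformative here; it does NOT by itself certify existence.

36·p = 1 ≈ 1.000000; existence NOT certified by the union bound.
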